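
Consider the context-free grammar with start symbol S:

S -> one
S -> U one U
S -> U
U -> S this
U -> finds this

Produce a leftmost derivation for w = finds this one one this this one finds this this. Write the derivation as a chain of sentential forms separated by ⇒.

S ⇒ U   [S -> U]
U ⇒ S this   [U -> S this]
S this ⇒ U one U this   [S -> U one U]
U one U this ⇒ S this one U this   [U -> S this]
S this one U this ⇒ U one U this one U this   [S -> U one U]
U one U this one U this ⇒ finds this one U this one U this   [U -> finds this]
finds this one U this one U this ⇒ finds this one S this this one U this   [U -> S this]
finds this one S this this one U this ⇒ finds this one one this this one U this   [S -> one]
finds this one one this this one U this ⇒ finds this one one this this one finds this this   [U -> finds this]

S ⇒ U ⇒ S this ⇒ U one U this ⇒ S this one U this ⇒ U one U this one U this ⇒ finds this one U this one U this ⇒ finds this one S this this one U this ⇒ finds this one one this this one U this ⇒ finds this one one this this one finds this this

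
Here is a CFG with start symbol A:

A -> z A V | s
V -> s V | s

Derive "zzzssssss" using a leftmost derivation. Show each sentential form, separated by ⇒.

A ⇒ zAV ⇒ zzAVV ⇒ zzzAVVV ⇒ zzzsVVV ⇒ zzzssVV ⇒ zzzsssVV ⇒ zzzssssV ⇒ zzzsssssV ⇒ zzzssssss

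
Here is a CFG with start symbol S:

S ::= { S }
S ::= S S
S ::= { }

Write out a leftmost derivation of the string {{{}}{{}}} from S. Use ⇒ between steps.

S ⇒ {S} ⇒ {SS} ⇒ {{S}S} ⇒ {{{}}S} ⇒ {{{}}{S}} ⇒ {{{}}{{}}}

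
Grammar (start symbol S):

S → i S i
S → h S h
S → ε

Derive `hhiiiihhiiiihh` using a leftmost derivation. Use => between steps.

S => hSh   [S → h S h]
hSh => hhShh   [S → h S h]
hhShh => hhiSihh   [S → i S i]
hhiSihh => hhiiSiihh   [S → i S i]
hhiiSiihh => hhiiiSiiihh   [S → i S i]
hhiiiSiiihh => hhiiiiSiiiihh   [S → i S i]
hhiiiiSiiiihh => hhiiiihShiiiihh   [S → h S h]
hhiiiihShiiiihh => hhiiiihhiiiihh   [S → ε]

S => hSh => hhShh => hhiSihh => hhiiSiihh => hhiiiSiiihh => hhiiiiSiiiihh => hhiiiihShiiiihh => hhiiiihhiiiihh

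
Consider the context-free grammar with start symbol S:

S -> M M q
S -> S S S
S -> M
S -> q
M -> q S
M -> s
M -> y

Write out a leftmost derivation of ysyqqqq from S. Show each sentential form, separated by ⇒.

S ⇒ SSS   [S -> S S S]
SSS ⇒ MSS   [S -> M]
MSS ⇒ ySS   [M -> y]
ySS ⇒ ySSSS   [S -> S S S]
ySSSS ⇒ yMMqSSS   [S -> M M q]
yMMqSSS ⇒ ysMqSSS   [M -> s]
ysMqSSS ⇒ ysyqSSS   [M -> y]
ysyqSSS ⇒ ysyqqSS   [S -> q]
ysyqqSS ⇒ ysyqqqS   [S -> q]
ysyqqqS ⇒ ysyqqqq   [S -> q]

S⇒SSS⇒MSS⇒ySS⇒ySSSS⇒yMMqSSS⇒ysMqSSS⇒ysyqSSS⇒ysyqqSS⇒ysyqqqS⇒ysyqqqq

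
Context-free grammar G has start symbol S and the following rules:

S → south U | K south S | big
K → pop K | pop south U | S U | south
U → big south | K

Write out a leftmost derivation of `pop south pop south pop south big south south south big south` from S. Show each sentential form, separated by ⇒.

S ⇒ K south S ⇒ pop south U south S ⇒ pop south K south S ⇒ pop south pop south U south S ⇒ pop south pop south K south S ⇒ pop south pop south pop south U south S ⇒ pop south pop south pop south big south south S ⇒ pop south pop south pop south big south south south U ⇒ pop south pop south pop south big south south south big south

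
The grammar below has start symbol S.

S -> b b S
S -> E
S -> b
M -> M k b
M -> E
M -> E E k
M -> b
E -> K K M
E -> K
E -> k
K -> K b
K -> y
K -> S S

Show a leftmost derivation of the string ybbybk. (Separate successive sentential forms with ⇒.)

S⇒E⇒KKM⇒KbKM⇒KbbKM⇒ybbKM⇒ybbKbM⇒ybbybM⇒ybbybE⇒ybbybk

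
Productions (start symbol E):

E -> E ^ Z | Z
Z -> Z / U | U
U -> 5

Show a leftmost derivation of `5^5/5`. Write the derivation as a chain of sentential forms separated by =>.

E => E^Z   [E -> E ^ Z]
E^Z => Z^Z   [E -> Z]
Z^Z => U^Z   [Z -> U]
U^Z => 5^Z   [U -> 5]
5^Z => 5^Z/U   [Z -> Z / U]
5^Z/U => 5^U/U   [Z -> U]
5^U/U => 5^5/U   [U -> 5]
5^5/U => 5^5/5   [U -> 5]

E=>E^Z=>Z^Z=>U^Z=>5^Z=>5^Z/U=>5^U/U=>5^5/U=>5^5/5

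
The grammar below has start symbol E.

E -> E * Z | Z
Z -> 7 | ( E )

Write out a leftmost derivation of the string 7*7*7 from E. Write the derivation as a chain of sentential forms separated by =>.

E => E*Z => E*Z*Z => Z*Z*Z => 7*Z*Z => 7*7*Z => 7*7*7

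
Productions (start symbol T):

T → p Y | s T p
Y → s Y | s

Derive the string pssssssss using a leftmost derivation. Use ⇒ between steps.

T⇒pY⇒psY⇒pssY⇒psssY⇒pssssY⇒psssssY⇒pssssssY⇒psssssssY⇒pssssssss

T ⇒ pY   [T → p Y]
pY ⇒ psY   [Y → s Y]
psY ⇒ pssY   [Y → s Y]
pssY ⇒ psssY   [Y → s Y]
psssY ⇒ pssssY   [Y → s Y]
pssssY ⇒ psssssY   [Y → s Y]
psssssY ⇒ pssssssY   [Y → s Y]
pssssssY ⇒ psssssssY   [Y → s Y]
psssssssY ⇒ pssssssss   [Y → s]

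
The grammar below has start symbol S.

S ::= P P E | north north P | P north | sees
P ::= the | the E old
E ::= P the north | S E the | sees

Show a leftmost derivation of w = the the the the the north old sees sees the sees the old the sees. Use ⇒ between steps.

S ⇒ P P E ⇒ the E old P E ⇒ the S E the old P E ⇒ the P P E E the old P E ⇒ the the P E E the old P E ⇒ the the the E old E E the old P E ⇒ the the the P the north old E E the old P E ⇒ the the the the the north old E E the old P E ⇒ the the the the the north old S E the E the old P E ⇒ the the the the the north old sees E the E the old P E ⇒ the the the the the north old sees sees the E the old P E ⇒ the the the the the north old sees sees the sees the old P E ⇒ the the the the the north old sees sees the sees the old the E ⇒ the the the the the north old sees sees the sees the old the sees

S ⇒ P P E   [S ::= P P E]
P P E ⇒ the E old P E   [P ::= the E old]
the E old P E ⇒ the S E the old P E   [E ::= S E the]
the S E the old P E ⇒ the P P E E the old P E   [S ::= P P E]
the P P E E the old P E ⇒ the the P E E the old P E   [P ::= the]
the the P E E the old P E ⇒ the the the E old E E the old P E   [P ::= the E old]
the the the E old E E the old P E ⇒ the the the P the north old E E the old P E   [E ::= P the north]
the the the P the north old E E the old P E ⇒ the the the the the north old E E the old P E   [P ::= the]
the the the the the north old E E the old P E ⇒ the the the the the north old S E the E the old P E   [E ::= S E the]
the the the the the north old S E the E the old P E ⇒ the the the the the north old sees E the E the old P E   [S ::= sees]
the the the the the north old sees E the E the old P E ⇒ the the the the the north old sees sees the E the old P E   [E ::= sees]
the the the the the north old sees sees the E the old P E ⇒ the the the the the north old sees sees the sees the old P E   [E ::= sees]
the the the the the north old sees sees the sees the old P E ⇒ the the the the the north old sees sees the sees the old the E   [P ::= the]
the the the the the north old sees sees the sees the old the E ⇒ the the the the the north old sees sees the sees the old the sees   [E ::= sees]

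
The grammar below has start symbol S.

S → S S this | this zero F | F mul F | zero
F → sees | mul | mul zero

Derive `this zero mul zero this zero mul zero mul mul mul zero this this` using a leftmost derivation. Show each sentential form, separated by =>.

S => S S this => this zero F S this => this zero mul zero S this => this zero mul zero S S this this => this zero mul zero this zero F S this this => this zero mul zero this zero mul zero S this this => this zero mul zero this zero mul zero F mul F this this => this zero mul zero this zero mul zero mul mul F this this => this zero mul zero this zero mul zero mul mul mul zero this this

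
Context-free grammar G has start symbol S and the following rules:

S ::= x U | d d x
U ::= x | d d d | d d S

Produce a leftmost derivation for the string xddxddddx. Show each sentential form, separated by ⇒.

S⇒xU⇒xddS⇒xddxU⇒xddxddS⇒xddxddddx

S ⇒ xU   [S ::= x U]
xU ⇒ xddS   [U ::= d d S]
xddS ⇒ xddxU   [S ::= x U]
xddxU ⇒ xddxddS   [U ::= d d S]
xddxddS ⇒ xddxddddx   [S ::= d d x]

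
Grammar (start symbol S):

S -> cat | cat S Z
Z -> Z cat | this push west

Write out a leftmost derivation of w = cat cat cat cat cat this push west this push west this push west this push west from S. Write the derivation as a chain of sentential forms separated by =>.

S => cat S Z => cat cat S Z Z => cat cat cat S Z Z Z => cat cat cat cat S Z Z Z Z => cat cat cat cat cat Z Z Z Z => cat cat cat cat cat this push west Z Z Z => cat cat cat cat cat this push west this push west Z Z => cat cat cat cat cat this push west this push west this push west Z => cat cat cat cat cat this push west this push west this push west this push west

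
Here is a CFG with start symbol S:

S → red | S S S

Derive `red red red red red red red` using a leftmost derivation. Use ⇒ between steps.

S ⇒ S S S ⇒ S S S S S ⇒ S S S S S S S ⇒ red S S S S S S ⇒ red red S S S S S ⇒ red red red S S S S ⇒ red red red red S S S ⇒ red red red red red S S ⇒ red red red red red red S ⇒ red red red red red red red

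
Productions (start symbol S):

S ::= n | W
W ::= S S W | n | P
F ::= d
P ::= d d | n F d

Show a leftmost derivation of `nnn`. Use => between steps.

S => W => SSW => WSW => nSW => nnW => nnn

S => W   [S ::= W]
W => SSW   [W ::= S S W]
SSW => WSW   [S ::= W]
WSW => nSW   [W ::= n]
nSW => nnW   [S ::= n]
nnW => nnn   [W ::= n]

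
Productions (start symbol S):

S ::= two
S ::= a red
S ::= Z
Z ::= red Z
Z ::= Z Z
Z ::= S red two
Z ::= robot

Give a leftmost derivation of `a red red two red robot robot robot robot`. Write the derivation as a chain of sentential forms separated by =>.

S => Z   [S ::= Z]
Z => Z Z   [Z ::= Z Z]
Z Z => Z Z Z   [Z ::= Z Z]
Z Z Z => Z Z Z Z   [Z ::= Z Z]
Z Z Z Z => S red two Z Z Z   [Z ::= S red two]
S red two Z Z Z => a red red two Z Z Z   [S ::= a red]
a red red two Z Z Z => a red red two red Z Z Z   [Z ::= red Z]
a red red two red Z Z Z => a red red two red Z Z Z Z   [Z ::= Z Z]
a red red two red Z Z Z Z => a red red two red robot Z Z Z   [Z ::= robot]
a red red two red robot Z Z Z => a red red two red robot robot Z Z   [Z ::= robot]
a red red two red robot robot Z Z => a red red two red robot robot robot Z   [Z ::= robot]
a red red two red robot robot robot Z => a red red two red robot robot robot robot   [Z ::= robot]

S => Z => Z Z => Z Z Z => Z Z Z Z => S red two Z Z Z => a red red two Z Z Z => a red red two red Z Z Z => a red red two red Z Z Z Z => a red red two red robot Z Z Z => a red red two red robot robot Z Z => a red red two red robot robot robot Z => a red red two red robot robot robot robot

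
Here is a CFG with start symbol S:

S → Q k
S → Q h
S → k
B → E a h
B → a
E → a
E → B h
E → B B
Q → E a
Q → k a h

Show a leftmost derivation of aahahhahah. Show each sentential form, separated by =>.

S => Qh => Eah => BBah => aBah => aEahah => aBhahah => aEahhahah => aBhahhahah => aahahhahah

S => Qh   [S → Q h]
Qh => Eah   [Q → E a]
Eah => BBah   [E → B B]
BBah => aBah   [B → a]
aBah => aEahah   [B → E a h]
aEahah => aBhahah   [E → B h]
aBhahah => aEahhahah   [B → E a h]
aEahhahah => aBhahhahah   [E → B h]
aBhahhahah => aahahhahah   [B → a]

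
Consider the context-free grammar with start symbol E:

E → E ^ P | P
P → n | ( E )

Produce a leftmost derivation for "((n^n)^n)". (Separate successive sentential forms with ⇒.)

E⇒P⇒(E)⇒(E^P)⇒(P^P)⇒((E)^P)⇒((E^P)^P)⇒((P^P)^P)⇒((n^P)^P)⇒((n^n)^P)⇒((n^n)^n)

E ⇒ P   [E → P]
P ⇒ (E)   [P → ( E )]
(E) ⇒ (E^P)   [E → E ^ P]
(E^P) ⇒ (P^P)   [E → P]
(P^P) ⇒ ((E)^P)   [P → ( E )]
((E)^P) ⇒ ((E^P)^P)   [E → E ^ P]
((E^P)^P) ⇒ ((P^P)^P)   [E → P]
((P^P)^P) ⇒ ((n^P)^P)   [P → n]
((n^P)^P) ⇒ ((n^n)^P)   [P → n]
((n^n)^P) ⇒ ((n^n)^n)   [P → n]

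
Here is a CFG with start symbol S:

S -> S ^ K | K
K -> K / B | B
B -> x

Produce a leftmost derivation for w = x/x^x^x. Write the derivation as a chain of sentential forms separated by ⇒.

S ⇒ S^K   [S -> S ^ K]
S^K ⇒ S^K^K   [S -> S ^ K]
S^K^K ⇒ K^K^K   [S -> K]
K^K^K ⇒ K/B^K^K   [K -> K / B]
K/B^K^K ⇒ B/B^K^K   [K -> B]
B/B^K^K ⇒ x/B^K^K   [B -> x]
x/B^K^K ⇒ x/x^K^K   [B -> x]
x/x^K^K ⇒ x/x^B^K   [K -> B]
x/x^B^K ⇒ x/x^x^K   [B -> x]
x/x^x^K ⇒ x/x^x^B   [K -> B]
x/x^x^B ⇒ x/x^x^x   [B -> x]

S ⇒ S^K ⇒ S^K^K ⇒ K^K^K ⇒ K/B^K^K ⇒ B/B^K^K ⇒ x/B^K^K ⇒ x/x^K^K ⇒ x/x^B^K ⇒ x/x^x^K ⇒ x/x^x^B ⇒ x/x^x^x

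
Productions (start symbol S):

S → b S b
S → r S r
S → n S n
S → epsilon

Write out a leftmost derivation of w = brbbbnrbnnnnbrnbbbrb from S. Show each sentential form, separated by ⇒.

S ⇒ bSb ⇒ brSrb ⇒ brbSbrb ⇒ brbbSbbrb ⇒ brbbbSbbbrb ⇒ brbbbnSnbbbrb ⇒ brbbbnrSrnbbbrb ⇒ brbbbnrbSbrnbbbrb ⇒ brbbbnrbnSnbrnbbbrb ⇒ brbbbnrbnnSnnbrnbbbrb ⇒ brbbbnrbnnnnbrnbbbrb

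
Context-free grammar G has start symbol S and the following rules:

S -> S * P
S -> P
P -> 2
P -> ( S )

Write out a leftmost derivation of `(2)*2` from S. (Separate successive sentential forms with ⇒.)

S ⇒ S*P   [S -> S * P]
S*P ⇒ P*P   [S -> P]
P*P ⇒ (S)*P   [P -> ( S )]
(S)*P ⇒ (P)*P   [S -> P]
(P)*P ⇒ (2)*P   [P -> 2]
(2)*P ⇒ (2)*2   [P -> 2]

S ⇒ S*P ⇒ P*P ⇒ (S)*P ⇒ (P)*P ⇒ (2)*P ⇒ (2)*2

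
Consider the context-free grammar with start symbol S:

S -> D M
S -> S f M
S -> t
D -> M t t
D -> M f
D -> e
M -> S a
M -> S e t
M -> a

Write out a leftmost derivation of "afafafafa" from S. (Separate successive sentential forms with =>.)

S => SfM   [S -> S f M]
SfM => SfMfM   [S -> S f M]
SfMfM => SfMfMfM   [S -> S f M]
SfMfMfM => DMfMfMfM   [S -> D M]
DMfMfMfM => MfMfMfMfM   [D -> M f]
MfMfMfMfM => afMfMfMfM   [M -> a]
afMfMfMfM => afafMfMfM   [M -> a]
afafMfMfM => afafafMfM   [M -> a]
afafafMfM => afafafafM   [M -> a]
afafafafM => afafafafa   [M -> a]

S => SfM => SfMfM => SfMfMfM => DMfMfMfM => MfMfMfMfM => afMfMfMfM => afafMfMfM => afafafMfM => afafafafM => afafafafa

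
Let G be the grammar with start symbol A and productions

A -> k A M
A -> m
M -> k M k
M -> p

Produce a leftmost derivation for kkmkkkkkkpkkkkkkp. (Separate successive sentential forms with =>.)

A => kAM => kkAMM => kkmMM => kkmkMkM => kkmkkMkkM => kkmkkkMkkkM => kkmkkkkMkkkkM => kkmkkkkkMkkkkkM => kkmkkkkkkMkkkkkkM => kkmkkkkkkpkkkkkkM => kkmkkkkkkpkkkkkkp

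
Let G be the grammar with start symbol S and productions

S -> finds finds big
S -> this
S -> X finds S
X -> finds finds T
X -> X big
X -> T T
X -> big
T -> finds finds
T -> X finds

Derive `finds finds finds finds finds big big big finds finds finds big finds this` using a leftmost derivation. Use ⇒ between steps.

S ⇒ X finds S ⇒ finds finds T finds S ⇒ finds finds finds finds finds S ⇒ finds finds finds finds finds X finds S ⇒ finds finds finds finds finds X big finds S ⇒ finds finds finds finds finds T T big finds S ⇒ finds finds finds finds finds X finds T big finds S ⇒ finds finds finds finds finds X big finds T big finds S ⇒ finds finds finds finds finds X big big finds T big finds S ⇒ finds finds finds finds finds big big big finds T big finds S ⇒ finds finds finds finds finds big big big finds finds finds big finds S ⇒ finds finds finds finds finds big big big finds finds finds big finds this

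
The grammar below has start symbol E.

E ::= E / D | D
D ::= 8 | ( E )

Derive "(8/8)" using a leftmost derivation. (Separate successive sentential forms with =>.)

E => D   [E ::= D]
D => (E)   [D ::= ( E )]
(E) => (E/D)   [E ::= E / D]
(E/D) => (D/D)   [E ::= D]
(D/D) => (8/D)   [D ::= 8]
(8/D) => (8/8)   [D ::= 8]

E => D => (E) => (E/D) => (D/D) => (8/D) => (8/8)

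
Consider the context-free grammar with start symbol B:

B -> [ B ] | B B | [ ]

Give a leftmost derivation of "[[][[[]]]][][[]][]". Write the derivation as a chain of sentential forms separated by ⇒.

B ⇒ BB   [B -> B B]
BB ⇒ [B]B   [B -> [ B ]]
[B]B ⇒ [BB]B   [B -> B B]
[BB]B ⇒ [[]B]B   [B -> [ ]]
[[]B]B ⇒ [[][B]]B   [B -> [ B ]]
[[][B]]B ⇒ [[][[B]]]B   [B -> [ B ]]
[[][[B]]]B ⇒ [[][[[]]]]B   [B -> [ ]]
[[][[[]]]]B ⇒ [[][[[]]]]BB   [B -> B B]
[[][[[]]]]BB ⇒ [[][[[]]]]BBB   [B -> B B]
[[][[[]]]]BBB ⇒ [[][[[]]]][]BB   [B -> [ ]]
[[][[[]]]][]BB ⇒ [[][[[]]]][][B]B   [B -> [ B ]]
[[][[[]]]][][B]B ⇒ [[][[[]]]][][[]]B   [B -> [ ]]
[[][[[]]]][][[]]B ⇒ [[][[[]]]][][[]][]   [B -> [ ]]

B⇒BB⇒[B]B⇒[BB]B⇒[[]B]B⇒[[][B]]B⇒[[][[B]]]B⇒[[][[[]]]]B⇒[[][[[]]]]BB⇒[[][[[]]]]BBB⇒[[][[[]]]][]BB⇒[[][[[]]]][][B]B⇒[[][[[]]]][][[]]B⇒[[][[[]]]][][[]][]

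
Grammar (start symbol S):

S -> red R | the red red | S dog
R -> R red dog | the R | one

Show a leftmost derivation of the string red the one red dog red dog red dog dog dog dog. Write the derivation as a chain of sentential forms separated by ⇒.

S ⇒ S dog   [S -> S dog]
S dog ⇒ S dog dog   [S -> S dog]
S dog dog ⇒ S dog dog dog   [S -> S dog]
S dog dog dog ⇒ red R dog dog dog   [S -> red R]
red R dog dog dog ⇒ red R red dog dog dog dog   [R -> R red dog]
red R red dog dog dog dog ⇒ red R red dog red dog dog dog dog   [R -> R red dog]
red R red dog red dog dog dog dog ⇒ red the R red dog red dog dog dog dog   [R -> the R]
red the R red dog red dog dog dog dog ⇒ red the R red dog red dog red dog dog dog dog   [R -> R red dog]
red the R red dog red dog red dog dog dog dog ⇒ red the one red dog red dog red dog dog dog dog   [R -> one]

S ⇒ S dog ⇒ S dog dog ⇒ S dog dog dog ⇒ red R dog dog dog ⇒ red R red dog dog dog dog ⇒ red R red dog red dog dog dog dog ⇒ red the R red dog red dog dog dog dog ⇒ red the R red dog red dog red dog dog dog dog ⇒ red the one red dog red dog red dog dog dog dog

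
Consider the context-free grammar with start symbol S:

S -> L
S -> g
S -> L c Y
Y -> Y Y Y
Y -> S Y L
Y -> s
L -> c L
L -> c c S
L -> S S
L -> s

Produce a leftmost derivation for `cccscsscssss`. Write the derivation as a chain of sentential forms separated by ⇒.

S ⇒ LcY ⇒ ccScY ⇒ ccLcY ⇒ cccLcY ⇒ cccscY ⇒ cccscYYY ⇒ cccscsYY ⇒ cccscsSYLY ⇒ cccscsLcYYLY ⇒ cccscsscYYLY ⇒ cccscsscsYLY ⇒ cccscsscssLY ⇒ cccscsscsssY ⇒ cccscsscssss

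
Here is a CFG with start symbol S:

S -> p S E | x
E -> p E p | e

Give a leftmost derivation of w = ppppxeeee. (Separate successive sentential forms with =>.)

S => pSE => ppSEE => pppSEEE => ppppSEEEE => ppppxEEEE => ppppxeEEE => ppppxeeEE => ppppxeeeE => ppppxeeee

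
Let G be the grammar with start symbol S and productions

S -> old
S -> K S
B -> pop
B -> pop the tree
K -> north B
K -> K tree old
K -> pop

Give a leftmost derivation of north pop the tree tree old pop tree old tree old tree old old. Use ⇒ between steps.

S ⇒ K S   [S -> K S]
K S ⇒ K tree old S   [K -> K tree old]
K tree old S ⇒ north B tree old S   [K -> north B]
north B tree old S ⇒ north pop the tree tree old S   [B -> pop the tree]
north pop the tree tree old S ⇒ north pop the tree tree old K S   [S -> K S]
north pop the tree tree old K S ⇒ north pop the tree tree old K tree old S   [K -> K tree old]
north pop the tree tree old K tree old S ⇒ north pop the tree tree old K tree old tree old S   [K -> K tree old]
north pop the tree tree old K tree old tree old S ⇒ north pop the tree tree old K tree old tree old tree old S   [K -> K tree old]
north pop the tree tree old K tree old tree old tree old S ⇒ north pop the tree tree old pop tree old tree old tree old S   [K -> pop]
north pop the tree tree old pop tree old tree old tree old S ⇒ north pop the tree tree old pop tree old tree old tree old old   [S -> old]

S ⇒ K S ⇒ K tree old S ⇒ north B tree old S ⇒ north pop the tree tree old S ⇒ north pop the tree tree old K S ⇒ north pop the tree tree old K tree old S ⇒ north pop the tree tree old K tree old tree old S ⇒ north pop the tree tree old K tree old tree old tree old S ⇒ north pop the tree tree old pop tree old tree old tree old S ⇒ north pop the tree tree old pop tree old tree old tree old old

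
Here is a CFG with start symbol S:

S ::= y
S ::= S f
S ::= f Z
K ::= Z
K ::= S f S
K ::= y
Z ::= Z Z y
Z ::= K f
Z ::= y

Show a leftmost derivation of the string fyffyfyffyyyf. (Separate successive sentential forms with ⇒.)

S ⇒ Sf   [S ::= S f]
Sf ⇒ fZf   [S ::= f Z]
fZf ⇒ fZZyf   [Z ::= Z Z y]
fZZyf ⇒ fZZyZyf   [Z ::= Z Z y]
fZZyZyf ⇒ fKfZyZyf   [Z ::= K f]
fKfZyZyf ⇒ fZfZyZyf   [K ::= Z]
fZfZyZyf ⇒ fKffZyZyf   [Z ::= K f]
fKffZyZyf ⇒ fyffZyZyf   [K ::= y]
fyffZyZyf ⇒ fyffKfyZyf   [Z ::= K f]
fyffKfyZyf ⇒ fyffSfSfyZyf   [K ::= S f S]
fyffSfSfyZyf ⇒ fyffyfSfyZyf   [S ::= y]
fyffyfSfyZyf ⇒ fyffyfSffyZyf   [S ::= S f]
fyffyfSffyZyf ⇒ fyffyfyffyZyf   [S ::= y]
fyffyfyffyZyf ⇒ fyffyfyffyyyf   [Z ::= y]

S ⇒ Sf ⇒ fZf ⇒ fZZyf ⇒ fZZyZyf ⇒ fKfZyZyf ⇒ fZfZyZyf ⇒ fKffZyZyf ⇒ fyffZyZyf ⇒ fyffKfyZyf ⇒ fyffSfSfyZyf ⇒ fyffyfSfyZyf ⇒ fyffyfSffyZyf ⇒ fyffyfyffyZyf ⇒ fyffyfyffyyyf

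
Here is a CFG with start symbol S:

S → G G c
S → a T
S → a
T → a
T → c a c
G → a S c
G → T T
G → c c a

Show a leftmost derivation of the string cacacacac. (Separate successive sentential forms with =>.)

S=>GGc=>TTGc=>cacTGc=>cacaGc=>cacaTTc=>cacacacTc=>cacacacac

S => GGc   [S → G G c]
GGc => TTGc   [G → T T]
TTGc => cacTGc   [T → c a c]
cacTGc => cacaGc   [T → a]
cacaGc => cacaTTc   [G → T T]
cacaTTc => cacacacTc   [T → c a c]
cacacacTc => cacacacac   [T → a]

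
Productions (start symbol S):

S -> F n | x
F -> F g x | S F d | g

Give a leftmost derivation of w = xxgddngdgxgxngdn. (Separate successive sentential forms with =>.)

S=>Fn=>SFdn=>FnFdn=>FgxnFdn=>FgxgxnFdn=>SFdgxgxnFdn=>FnFdgxgxnFdn=>SFdnFdgxgxnFdn=>xFdnFdgxgxnFdn=>xSFddnFdgxgxnFdn=>xxFddnFdgxgxnFdn=>xxgddnFdgxgxnFdn=>xxgddngdgxgxnFdn=>xxgddngdgxgxngdn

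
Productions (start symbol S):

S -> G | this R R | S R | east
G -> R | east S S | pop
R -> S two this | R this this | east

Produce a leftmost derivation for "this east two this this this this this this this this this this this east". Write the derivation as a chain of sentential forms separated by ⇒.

S ⇒ this R R ⇒ this R this this R ⇒ this R this this this this R ⇒ this R this this this this this this R ⇒ this R this this this this this this this this R ⇒ this R this this this this this this this this this this R ⇒ this S two this this this this this this this this this this this R ⇒ this east two this this this this this this this this this this this R ⇒ this east two this this this this this this this this this this this east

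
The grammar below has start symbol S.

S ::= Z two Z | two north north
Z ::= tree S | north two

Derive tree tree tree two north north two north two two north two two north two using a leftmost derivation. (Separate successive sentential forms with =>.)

S => Z two Z   [S ::= Z two Z]
Z two Z => tree S two Z   [Z ::= tree S]
tree S two Z => tree Z two Z two Z   [S ::= Z two Z]
tree Z two Z two Z => tree tree S two Z two Z   [Z ::= tree S]
tree tree S two Z two Z => tree tree Z two Z two Z two Z   [S ::= Z two Z]
tree tree Z two Z two Z two Z => tree tree tree S two Z two Z two Z   [Z ::= tree S]
tree tree tree S two Z two Z two Z => tree tree tree two north north two Z two Z two Z   [S ::= two north north]
tree tree tree two north north two Z two Z two Z => tree tree tree two north north two north two two Z two Z   [Z ::= north two]
tree tree tree two north north two north two two Z two Z => tree tree tree two north north two north two two north two two Z   [Z ::= north two]
tree tree tree two north north two north two two north two two Z => tree tree tree two north north two north two two north two two north two   [Z ::= north two]

S => Z two Z => tree S two Z => tree Z two Z two Z => tree tree S two Z two Z => tree tree Z two Z two Z two Z => tree tree tree S two Z two Z two Z => tree tree tree two north north two Z two Z two Z => tree tree tree two north north two north two two Z two Z => tree tree tree two north north two north two two north two two Z => tree tree tree two north north two north two two north two two north two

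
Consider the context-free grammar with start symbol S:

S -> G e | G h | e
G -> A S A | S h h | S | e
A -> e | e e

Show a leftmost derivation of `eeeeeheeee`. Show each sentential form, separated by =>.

S => Ge => Se => Gee => ASAee => eSAee => eGhAee => eASAhAee => eeSAhAee => eeGeAhAee => eeeeAhAee => eeeeehAee => eeeeeheeee

S => Ge   [S -> G e]
Ge => Se   [G -> S]
Se => Gee   [S -> G e]
Gee => ASAee   [G -> A S A]
ASAee => eSAee   [A -> e]
eSAee => eGhAee   [S -> G h]
eGhAee => eASAhAee   [G -> A S A]
eASAhAee => eeSAhAee   [A -> e]
eeSAhAee => eeGeAhAee   [S -> G e]
eeGeAhAee => eeeeAhAee   [G -> e]
eeeeAhAee => eeeeehAee   [A -> e]
eeeeehAee => eeeeeheeee   [A -> e e]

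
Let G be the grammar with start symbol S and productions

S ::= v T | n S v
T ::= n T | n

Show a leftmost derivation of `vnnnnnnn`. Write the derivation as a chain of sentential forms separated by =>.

S => vT => vnT => vnnT => vnnnT => vnnnnT => vnnnnnT => vnnnnnnT => vnnnnnnn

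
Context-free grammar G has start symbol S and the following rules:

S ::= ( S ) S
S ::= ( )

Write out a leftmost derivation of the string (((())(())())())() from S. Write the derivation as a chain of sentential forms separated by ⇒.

S ⇒ (S)S   [S ::= ( S ) S]
(S)S ⇒ ((S)S)S   [S ::= ( S ) S]
((S)S)S ⇒ (((S)S)S)S   [S ::= ( S ) S]
(((S)S)S)S ⇒ (((())S)S)S   [S ::= ( )]
(((())S)S)S ⇒ (((())(S)S)S)S   [S ::= ( S ) S]
(((())(S)S)S)S ⇒ (((())(())S)S)S   [S ::= ( )]
(((())(())S)S)S ⇒ (((())(())())S)S   [S ::= ( )]
(((())(())())S)S ⇒ (((())(())())())S   [S ::= ( )]
(((())(())())())S ⇒ (((())(())())())()   [S ::= ( )]

S ⇒ (S)S ⇒ ((S)S)S ⇒ (((S)S)S)S ⇒ (((())S)S)S ⇒ (((())(S)S)S)S ⇒ (((())(())S)S)S ⇒ (((())(())())S)S ⇒ (((())(())())())S ⇒ (((())(())())())()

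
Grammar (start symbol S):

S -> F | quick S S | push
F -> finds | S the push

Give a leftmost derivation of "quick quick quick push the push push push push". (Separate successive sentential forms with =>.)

S => quick S S => quick quick S S S => quick quick quick S S S S => quick quick quick F S S S => quick quick quick S the push S S S => quick quick quick push the push S S S => quick quick quick push the push push S S => quick quick quick push the push push push S => quick quick quick push the push push push push

S => quick S S   [S -> quick S S]
quick S S => quick quick S S S   [S -> quick S S]
quick quick S S S => quick quick quick S S S S   [S -> quick S S]
quick quick quick S S S S => quick quick quick F S S S   [S -> F]
quick quick quick F S S S => quick quick quick S the push S S S   [F -> S the push]
quick quick quick S the push S S S => quick quick quick push the push S S S   [S -> push]
quick quick quick push the push S S S => quick quick quick push the push push S S   [S -> push]
quick quick quick push the push push S S => quick quick quick push the push push push S   [S -> push]
quick quick quick push the push push push S => quick quick quick push the push push push push   [S -> push]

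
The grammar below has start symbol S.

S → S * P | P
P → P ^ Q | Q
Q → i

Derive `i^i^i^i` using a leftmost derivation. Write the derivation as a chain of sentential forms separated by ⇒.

S ⇒ P ⇒ P^Q ⇒ P^Q^Q ⇒ P^Q^Q^Q ⇒ Q^Q^Q^Q ⇒ i^Q^Q^Q ⇒ i^i^Q^Q ⇒ i^i^i^Q ⇒ i^i^i^i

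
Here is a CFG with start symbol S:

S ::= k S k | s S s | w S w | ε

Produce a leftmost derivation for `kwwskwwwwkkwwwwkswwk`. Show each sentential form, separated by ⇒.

S⇒kSk⇒kwSwk⇒kwwSwwk⇒kwwsSswwk⇒kwwskSkswwk⇒kwwskwSwkswwk⇒kwwskwwSwwkswwk⇒kwwskwwwSwwwkswwk⇒kwwskwwwwSwwwwkswwk⇒kwwskwwwwkSkwwwwkswwk⇒kwwskwwwwkkwwwwkswwk

S ⇒ kSk   [S ::= k S k]
kSk ⇒ kwSwk   [S ::= w S w]
kwSwk ⇒ kwwSwwk   [S ::= w S w]
kwwSwwk ⇒ kwwsSswwk   [S ::= s S s]
kwwsSswwk ⇒ kwwskSkswwk   [S ::= k S k]
kwwskSkswwk ⇒ kwwskwSwkswwk   [S ::= w S w]
kwwskwSwkswwk ⇒ kwwskwwSwwkswwk   [S ::= w S w]
kwwskwwSwwkswwk ⇒ kwwskwwwSwwwkswwk   [S ::= w S w]
kwwskwwwSwwwkswwk ⇒ kwwskwwwwSwwwwkswwk   [S ::= w S w]
kwwskwwwwSwwwwkswwk ⇒ kwwskwwwwkSkwwwwkswwk   [S ::= k S k]
kwwskwwwwkSkwwwwkswwk ⇒ kwwskwwwwkkwwwwkswwk   [S ::= ε]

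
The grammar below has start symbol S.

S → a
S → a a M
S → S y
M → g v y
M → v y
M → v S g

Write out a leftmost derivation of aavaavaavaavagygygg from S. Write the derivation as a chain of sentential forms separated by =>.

S => aaM   [S → a a M]
aaM => aavSg   [M → v S g]
aavSg => aavaaMg   [S → a a M]
aavaaMg => aavaavSgg   [M → v S g]
aavaavSgg => aavaavSygg   [S → S y]
aavaavSygg => aavaavaaMygg   [S → a a M]
aavaavaaMygg => aavaavaavSgygg   [M → v S g]
aavaavaavSgygg => aavaavaavSygygg   [S → S y]
aavaavaavSygygg => aavaavaavaaMygygg   [S → a a M]
aavaavaavaaMygygg => aavaavaavaavSgygygg   [M → v S g]
aavaavaavaavSgygygg => aavaavaavaavagygygg   [S → a]

S=>aaM=>aavSg=>aavaaMg=>aavaavSgg=>aavaavSygg=>aavaavaaMygg=>aavaavaavSgygg=>aavaavaavSygygg=>aavaavaavaaMygygg=>aavaavaavaavSgygygg=>aavaavaavaavagygygg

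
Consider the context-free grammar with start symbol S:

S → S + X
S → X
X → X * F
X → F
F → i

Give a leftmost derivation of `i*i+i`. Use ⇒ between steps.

S ⇒ S+X ⇒ X+X ⇒ X*F+X ⇒ F*F+X ⇒ i*F+X ⇒ i*i+X ⇒ i*i+F ⇒ i*i+i

S ⇒ S+X   [S → S + X]
S+X ⇒ X+X   [S → X]
X+X ⇒ X*F+X   [X → X * F]
X*F+X ⇒ F*F+X   [X → F]
F*F+X ⇒ i*F+X   [F → i]
i*F+X ⇒ i*i+X   [F → i]
i*i+X ⇒ i*i+F   [X → F]
i*i+F ⇒ i*i+i   [F → i]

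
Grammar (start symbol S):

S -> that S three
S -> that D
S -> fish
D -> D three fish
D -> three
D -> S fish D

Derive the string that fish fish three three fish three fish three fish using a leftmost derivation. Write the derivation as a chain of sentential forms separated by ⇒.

S ⇒ that D   [S -> that D]
that D ⇒ that D three fish   [D -> D three fish]
that D three fish ⇒ that D three fish three fish   [D -> D three fish]
that D three fish three fish ⇒ that S fish D three fish three fish   [D -> S fish D]
that S fish D three fish three fish ⇒ that fish fish D three fish three fish   [S -> fish]
that fish fish D three fish three fish ⇒ that fish fish D three fish three fish three fish   [D -> D three fish]
that fish fish D three fish three fish three fish ⇒ that fish fish three three fish three fish three fish   [D -> three]

S ⇒ that D ⇒ that D three fish ⇒ that D three fish three fish ⇒ that S fish D three fish three fish ⇒ that fish fish D three fish three fish ⇒ that fish fish D three fish three fish three fish ⇒ that fish fish three three fish three fish three fish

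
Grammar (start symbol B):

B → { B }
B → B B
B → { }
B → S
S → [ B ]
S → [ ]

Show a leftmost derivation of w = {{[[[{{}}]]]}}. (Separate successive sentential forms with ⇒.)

B ⇒ {B}   [B → { B }]
{B} ⇒ {{B}}   [B → { B }]
{{B}} ⇒ {{S}}   [B → S]
{{S}} ⇒ {{[B]}}   [S → [ B ]]
{{[B]}} ⇒ {{[S]}}   [B → S]
{{[S]}} ⇒ {{[[B]]}}   [S → [ B ]]
{{[[B]]}} ⇒ {{[[S]]}}   [B → S]
{{[[S]]}} ⇒ {{[[[B]]]}}   [S → [ B ]]
{{[[[B]]]}} ⇒ {{[[[{B}]]]}}   [B → { B }]
{{[[[{B}]]]}} ⇒ {{[[[{{}}]]]}}   [B → { }]

B⇒{B}⇒{{B}}⇒{{S}}⇒{{[B]}}⇒{{[S]}}⇒{{[[B]]}}⇒{{[[S]]}}⇒{{[[[B]]]}}⇒{{[[[{B}]]]}}⇒{{[[[{{}}]]]}}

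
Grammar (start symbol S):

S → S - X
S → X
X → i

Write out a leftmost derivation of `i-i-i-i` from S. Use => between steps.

S => S-X => S-X-X => S-X-X-X => X-X-X-X => i-X-X-X => i-i-X-X => i-i-i-X => i-i-i-i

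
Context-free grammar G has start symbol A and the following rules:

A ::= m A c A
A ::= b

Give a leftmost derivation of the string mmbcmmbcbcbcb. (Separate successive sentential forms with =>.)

A => mAcA => mmAcAcA => mmbcAcA => mmbcmAcAcA => mmbcmmAcAcAcA => mmbcmmbcAcAcA => mmbcmmbcbcAcA => mmbcmmbcbcbcA => mmbcmmbcbcbcb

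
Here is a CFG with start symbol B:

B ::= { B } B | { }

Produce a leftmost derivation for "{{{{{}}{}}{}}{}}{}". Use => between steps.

B => {B}B   [B ::= { B } B]
{B}B => {{B}B}B   [B ::= { B } B]
{{B}B}B => {{{B}B}B}B   [B ::= { B } B]
{{{B}B}B}B => {{{{B}B}B}B}B   [B ::= { B } B]
{{{{B}B}B}B}B => {{{{{}}B}B}B}B   [B ::= { }]
{{{{{}}B}B}B}B => {{{{{}}{}}B}B}B   [B ::= { }]
{{{{{}}{}}B}B}B => {{{{{}}{}}{}}B}B   [B ::= { }]
{{{{{}}{}}{}}B}B => {{{{{}}{}}{}}{}}B   [B ::= { }]
{{{{{}}{}}{}}{}}B => {{{{{}}{}}{}}{}}{}   [B ::= { }]

B => {B}B => {{B}B}B => {{{B}B}B}B => {{{{B}B}B}B}B => {{{{{}}B}B}B}B => {{{{{}}{}}B}B}B => {{{{{}}{}}{}}B}B => {{{{{}}{}}{}}{}}B => {{{{{}}{}}{}}{}}{}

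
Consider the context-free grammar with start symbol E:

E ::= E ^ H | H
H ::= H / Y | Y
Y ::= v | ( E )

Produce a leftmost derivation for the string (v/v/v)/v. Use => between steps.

E=>H=>H/Y=>Y/Y=>(E)/Y=>(H)/Y=>(H/Y)/Y=>(H/Y/Y)/Y=>(Y/Y/Y)/Y=>(v/Y/Y)/Y=>(v/v/Y)/Y=>(v/v/v)/Y=>(v/v/v)/v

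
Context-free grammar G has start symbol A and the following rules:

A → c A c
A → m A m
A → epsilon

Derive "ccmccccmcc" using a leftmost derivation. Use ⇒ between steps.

A ⇒ cAc   [A → c A c]
cAc ⇒ ccAcc   [A → c A c]
ccAcc ⇒ ccmAmcc   [A → m A m]
ccmAmcc ⇒ ccmcAcmcc   [A → c A c]
ccmcAcmcc ⇒ ccmccAccmcc   [A → c A c]
ccmccAccmcc ⇒ ccmccccmcc   [A → epsilon]

A ⇒ cAc ⇒ ccAcc ⇒ ccmAmcc ⇒ ccmcAcmcc ⇒ ccmccAccmcc ⇒ ccmccccmcc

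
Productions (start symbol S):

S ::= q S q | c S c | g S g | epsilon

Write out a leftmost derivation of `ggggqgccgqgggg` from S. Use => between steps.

S => gSg   [S ::= g S g]
gSg => ggSgg   [S ::= g S g]
ggSgg => gggSggg   [S ::= g S g]
gggSggg => ggggSgggg   [S ::= g S g]
ggggSgggg => ggggqSqgggg   [S ::= q S q]
ggggqSqgggg => ggggqgSgqgggg   [S ::= g S g]
ggggqgSgqgggg => ggggqgcScgqgggg   [S ::= c S c]
ggggqgcScgqgggg => ggggqgccgqgggg   [S ::= epsilon]

S => gSg => ggSgg => gggSggg => ggggSgggg => ggggqSqgggg => ggggqgSgqgggg => ggggqgcScgqgggg => ggggqgccgqgggg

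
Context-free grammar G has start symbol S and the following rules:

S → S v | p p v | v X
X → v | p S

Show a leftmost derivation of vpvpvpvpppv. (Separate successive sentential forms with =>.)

S => vX => vpS => vpvX => vpvpS => vpvpvX => vpvpvpS => vpvpvpvX => vpvpvpvpS => vpvpvpvpppv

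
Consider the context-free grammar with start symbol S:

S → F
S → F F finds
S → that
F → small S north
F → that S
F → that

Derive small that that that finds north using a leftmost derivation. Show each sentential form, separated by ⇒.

S ⇒ F ⇒ small S north ⇒ small F F finds north ⇒ small that F finds north ⇒ small that that S finds north ⇒ small that that that finds north

S ⇒ F   [S → F]
F ⇒ small S north   [F → small S north]
small S north ⇒ small F F finds north   [S → F F finds]
small F F finds north ⇒ small that F finds north   [F → that]
small that F finds north ⇒ small that that S finds north   [F → that S]
small that that S finds north ⇒ small that that that finds north   [S → that]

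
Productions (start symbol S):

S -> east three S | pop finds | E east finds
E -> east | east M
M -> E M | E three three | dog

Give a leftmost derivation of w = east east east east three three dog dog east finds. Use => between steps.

S => E east finds => east M east finds => east E M east finds => east east M M east finds => east east E M M east finds => east east east M M M east finds => east east east E three three M M east finds => east east east east three three M M east finds => east east east east three three dog M east finds => east east east east three three dog dog east finds

S => E east finds   [S -> E east finds]
E east finds => east M east finds   [E -> east M]
east M east finds => east E M east finds   [M -> E M]
east E M east finds => east east M M east finds   [E -> east M]
east east M M east finds => east east E M M east finds   [M -> E M]
east east E M M east finds => east east east M M M east finds   [E -> east M]
east east east M M M east finds => east east east E three three M M east finds   [M -> E three three]
east east east E three three M M east finds => east east east east three three M M east finds   [E -> east]
east east east east three three M M east finds => east east east east three three dog M east finds   [M -> dog]
east east east east three three dog M east finds => east east east east three three dog dog east finds   [M -> dog]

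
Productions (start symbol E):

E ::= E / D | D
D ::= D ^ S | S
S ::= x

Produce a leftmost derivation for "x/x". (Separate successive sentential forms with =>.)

E => E/D   [E ::= E / D]
E/D => D/D   [E ::= D]
D/D => S/D   [D ::= S]
S/D => x/D   [S ::= x]
x/D => x/S   [D ::= S]
x/S => x/x   [S ::= x]

E => E/D => D/D => S/D => x/D => x/S => x/x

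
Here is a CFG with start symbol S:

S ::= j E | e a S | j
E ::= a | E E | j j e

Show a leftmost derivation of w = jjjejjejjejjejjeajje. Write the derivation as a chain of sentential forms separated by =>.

S => jE => jEE => jEEE => jEEEE => jEEEEE => jjjeEEEE => jjjeEEEEE => jjjejjeEEEE => jjjejjeEEEEE => jjjejjejjeEEEE => jjjejjejjejjeEEE => jjjejjejjejjejjeEE => jjjejjejjejjejjeaE => jjjejjejjejjejjeajje

S => jE   [S ::= j E]
jE => jEE   [E ::= E E]
jEE => jEEE   [E ::= E E]
jEEE => jEEEE   [E ::= E E]
jEEEE => jEEEEE   [E ::= E E]
jEEEEE => jjjeEEEE   [E ::= j j e]
jjjeEEEE => jjjeEEEEE   [E ::= E E]
jjjeEEEEE => jjjejjeEEEE   [E ::= j j e]
jjjejjeEEEE => jjjejjeEEEEE   [E ::= E E]
jjjejjeEEEEE => jjjejjejjeEEEE   [E ::= j j e]
jjjejjejjeEEEE => jjjejjejjejjeEEE   [E ::= j j e]
jjjejjejjejjeEEE => jjjejjejjejjejjeEE   [E ::= j j e]
jjjejjejjejjejjeEE => jjjejjejjejjejjeaE   [E ::= a]
jjjejjejjejjejjeaE => jjjejjejjejjejjeajje   [E ::= j j e]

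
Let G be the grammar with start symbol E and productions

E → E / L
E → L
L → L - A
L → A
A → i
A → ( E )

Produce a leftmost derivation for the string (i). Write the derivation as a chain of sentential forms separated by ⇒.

E ⇒ L ⇒ A ⇒ (E) ⇒ (L) ⇒ (A) ⇒ (i)

E ⇒ L   [E → L]
L ⇒ A   [L → A]
A ⇒ (E)   [A → ( E )]
(E) ⇒ (L)   [E → L]
(L) ⇒ (A)   [L → A]
(A) ⇒ (i)   [A → i]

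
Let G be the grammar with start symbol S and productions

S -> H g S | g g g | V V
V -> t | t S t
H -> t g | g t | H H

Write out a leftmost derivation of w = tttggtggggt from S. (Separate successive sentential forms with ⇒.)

S ⇒ VV   [S -> V V]
VV ⇒ tV   [V -> t]
tV ⇒ ttSt   [V -> t S t]
ttSt ⇒ ttHgSt   [S -> H g S]
ttHgSt ⇒ ttHHgSt   [H -> H H]
ttHHgSt ⇒ tttgHgSt   [H -> t g]
tttgHgSt ⇒ tttggtgSt   [H -> g t]
tttggtgSt ⇒ tttggtggggt   [S -> g g g]

S ⇒ VV ⇒ tV ⇒ ttSt ⇒ ttHgSt ⇒ ttHHgSt ⇒ tttgHgSt ⇒ tttggtgSt ⇒ tttggtggggt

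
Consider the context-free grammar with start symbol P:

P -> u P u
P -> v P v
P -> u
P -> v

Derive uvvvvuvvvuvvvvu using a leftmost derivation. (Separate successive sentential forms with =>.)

P => uPu   [P -> u P u]
uPu => uvPvu   [P -> v P v]
uvPvu => uvvPvvu   [P -> v P v]
uvvPvvu => uvvvPvvvu   [P -> v P v]
uvvvPvvvu => uvvvvPvvvvu   [P -> v P v]
uvvvvPvvvvu => uvvvvuPuvvvvu   [P -> u P u]
uvvvvuPuvvvvu => uvvvvuvPvuvvvvu   [P -> v P v]
uvvvvuvPvuvvvvu => uvvvvuvvvuvvvvu   [P -> v]

P => uPu => uvPvu => uvvPvvu => uvvvPvvvu => uvvvvPvvvvu => uvvvvuPuvvvvu => uvvvvuvPvuvvvvu => uvvvvuvvvuvvvvu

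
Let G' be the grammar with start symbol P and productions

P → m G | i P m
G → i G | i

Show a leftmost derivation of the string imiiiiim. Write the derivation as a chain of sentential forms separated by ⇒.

P⇒iPm⇒imGm⇒imiGm⇒imiiGm⇒imiiiGm⇒imiiiiGm⇒imiiiiim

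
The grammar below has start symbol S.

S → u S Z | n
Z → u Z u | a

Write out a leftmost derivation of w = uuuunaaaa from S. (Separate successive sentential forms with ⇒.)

S ⇒ uSZ   [S → u S Z]
uSZ ⇒ uuSZZ   [S → u S Z]
uuSZZ ⇒ uuuSZZZ   [S → u S Z]
uuuSZZZ ⇒ uuuuSZZZZ   [S → u S Z]
uuuuSZZZZ ⇒ uuuunZZZZ   [S → n]
uuuunZZZZ ⇒ uuuunaZZZ   [Z → a]
uuuunaZZZ ⇒ uuuunaaZZ   [Z → a]
uuuunaaZZ ⇒ uuuunaaaZ   [Z → a]
uuuunaaaZ ⇒ uuuunaaaa   [Z → a]

S ⇒ uSZ ⇒ uuSZZ ⇒ uuuSZZZ ⇒ uuuuSZZZZ ⇒ uuuunZZZZ ⇒ uuuunaZZZ ⇒ uuuunaaZZ ⇒ uuuunaaaZ ⇒ uuuunaaaa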